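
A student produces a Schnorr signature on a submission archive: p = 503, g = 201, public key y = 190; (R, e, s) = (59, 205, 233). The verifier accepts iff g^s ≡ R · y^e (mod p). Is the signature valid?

valid

g^s mod p:
Squares mod 503: 201^1≡201, 201^2≡161, 201^4≡268, 201^8≡398, 201^16≡462, 201^32≡172, 201^64≡410, 201^128≡98
233 = 128 + 64 + 32 + 8 + 1, so 201^233 ≡ 98·410·172·398·201 ≡ 73 (mod 503)
R · y^e mod p:
Squares mod 503: 190^1≡190, 190^2≡387, 190^4≡378, 190^8≡32, 190^16≡18, 190^32≡324, 190^64≡352, 190^128≡166
205 = 128 + 64 + 8 + 4 + 1, so 190^205 ≡ 166·352·32·378·190 ≡ 257 (mod 503)
59·257 = 15163 ≡ 73 (mod 503)
73 ≡ 73 (mod 503); signature holds.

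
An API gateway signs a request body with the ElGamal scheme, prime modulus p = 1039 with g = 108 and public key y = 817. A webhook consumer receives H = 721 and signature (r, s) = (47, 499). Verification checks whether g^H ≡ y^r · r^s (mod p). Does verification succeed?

fails

Left side g^H mod p:
108^2 = 11664 ≡ 235
108^4 ≡ 235^2 = 55225 ≡ 158
108^8 ≡ 158^2 = 24964 ≡ 28
108^16 ≡ 28^2 = 784
108^32 ≡ 784^2 = 614656 ≡ 607
108^64 ≡ 607^2 = 368449 ≡ 643
108^128 ≡ 643^2 = 413449 ≡ 966
108^256 ≡ 966^2 = 933156 ≡ 134
108^512 ≡ 134^2 = 17956 ≡ 293
721 = 512 + 128 + 64 + 16 + 1, so 108^721 ≡ 293·966·643·784·108 ≡ 285 (mod 1039)
Right side y^r · r^s mod p:
817^2 = 667489 ≡ 451
817^4 ≡ 451^2 = 203401 ≡ 796
817^8 ≡ 796^2 = 633616 ≡ 865
817^16 ≡ 865^2 = 748225 ≡ 145
817^32 ≡ 145^2 = 21025 ≡ 245
47 = 32 + 8 + 4 + 2 + 1, so 817^47 ≡ 245·865·796·451·817 ≡ 425 (mod 1039)
47^2 = 2209 ≡ 131
47^4 ≡ 131^2 = 17161 ≡ 537
47^8 ≡ 537^2 = 288369 ≡ 566
47^16 ≡ 566^2 = 320356 ≡ 344
47^32 ≡ 344^2 = 118336 ≡ 929
47^64 ≡ 929^2 = 863041 ≡ 671
47^128 ≡ 671^2 = 450241 ≡ 354
47^256 ≡ 354^2 = 125316 ≡ 636
499 = 256 + 128 + 64 + 32 + 16 + 2 + 1, so 47^499 ≡ 636·354·671·929·344·131·47 ≡ 335 (mod 1039)
425·335 = 142375 ≡ 32 (mod 1039)
285 ≠ 32, so verification fails.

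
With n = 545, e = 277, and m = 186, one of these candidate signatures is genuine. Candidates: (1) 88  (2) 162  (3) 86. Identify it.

Candidate 1: 88^277 mod 545 = 318
Candidate 2: 162^277 mod 545 = 52
Candidate 3: 86^277 mod 545 = 186
  → matches m = 186

3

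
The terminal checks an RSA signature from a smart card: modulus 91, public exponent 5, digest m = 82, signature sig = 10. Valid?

sig^2 ≡ 10^2 = 100 ≡ 9
sig^4 ≡ 9^2 = 81
5 = 4 + 1, so sig^5 ≡ 81·10 ≡ 82 (mod 91)
Since 82 equals the digest 82, verification succeeds.

yes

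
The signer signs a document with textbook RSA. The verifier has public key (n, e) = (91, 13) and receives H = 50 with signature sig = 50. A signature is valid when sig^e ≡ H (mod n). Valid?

sig^2 ≡ 50^2 = 2500 ≡ 43
sig^4 ≡ 43^2 = 1849 ≡ 29
sig^8 ≡ 29^2 = 841 ≡ 22
13 = 8 + 4 + 1, so sig^13 ≡ 22·29·50 ≡ 50 (mod 91)
Since 50 equals the digest 50, verification succeeds.

yes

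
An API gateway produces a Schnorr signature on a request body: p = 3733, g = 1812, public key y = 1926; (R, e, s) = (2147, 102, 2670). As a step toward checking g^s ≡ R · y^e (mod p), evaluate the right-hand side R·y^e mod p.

1541

Squares mod 3733: 1926^1≡1926, 1926^2≡2607, 1926^4≡2389, 1926^8≡3297, 1926^16≡3446, 1926^32≡243, 1926^64≡3054
102 = 64 + 32 + 4 + 2, so 1926^102 ≡ 3054·243·2389·2607 ≡ 3113 (mod 3733)
R · y^e ≡ 2147·3113 = 6683611 ≡ 1541 (mod 3733)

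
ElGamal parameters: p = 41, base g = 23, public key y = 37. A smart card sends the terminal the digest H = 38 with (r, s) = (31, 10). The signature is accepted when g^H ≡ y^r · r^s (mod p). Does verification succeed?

fails

Left side g^H mod p:
23^2 = 529 ≡ 37
23^4 ≡ 37^2 = 1369 ≡ 16
23^8 ≡ 16^2 = 256 ≡ 10
23^16 ≡ 10^2 = 100 ≡ 18
23^32 ≡ 18^2 = 324 ≡ 37
38 = 32 + 4 + 2, so 23^38 ≡ 37·16·37 ≡ 10 (mod 41)
Right side y^r · r^s mod p:
37^2 = 1369 ≡ 16
37^4 ≡ 16^2 = 256 ≡ 10
37^8 ≡ 10^2 = 100 ≡ 18
37^16 ≡ 18^2 = 324 ≡ 37
31 = 16 + 8 + 4 + 2 + 1, so 37^31 ≡ 37·18·10·16·37 ≡ 37 (mod 41)
31^2 = 961 ≡ 18
31^4 ≡ 18^2 = 324 ≡ 37
31^8 ≡ 37^2 = 1369 ≡ 16
10 = 8 + 2, so 31^10 ≡ 16·18 ≡ 1 (mod 41)
37·1 = 37 ≡ 37 (mod 41)
10 ≠ 37, so verification fails.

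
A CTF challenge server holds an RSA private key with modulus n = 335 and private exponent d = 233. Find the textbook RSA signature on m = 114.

199

m^2 ≡ 114^2 = 12996 ≡ 266
m^4 ≡ 266^2 = 70756 ≡ 71
m^8 ≡ 71^2 = 5041 ≡ 16
m^16 ≡ 16^2 = 256
m^32 ≡ 256^2 = 65536 ≡ 211
m^64 ≡ 211^2 = 44521 ≡ 301
m^128 ≡ 301^2 = 90601 ≡ 151
233 = 128 + 64 + 32 + 8 + 1, so m^233 ≡ 151·301·211·16·114 ≡ 199 (mod 335)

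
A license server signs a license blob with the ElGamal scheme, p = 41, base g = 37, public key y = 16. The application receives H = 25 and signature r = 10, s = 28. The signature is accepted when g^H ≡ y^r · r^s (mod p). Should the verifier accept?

Left side g^H mod p:
37^25 mod 41 = 1
Right side y^r · r^s mod p:
16^10 mod 41 = 1
10^28 mod 41 = 16
1·16 = 16 ≡ 16 (mod 41)
1 ≠ 16, so verification fails.

reject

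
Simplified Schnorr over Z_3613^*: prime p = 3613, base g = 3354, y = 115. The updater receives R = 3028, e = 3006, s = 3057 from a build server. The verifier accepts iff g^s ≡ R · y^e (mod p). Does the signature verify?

g^s mod p:
Squares mod 3613: 3354^1≡3354, 3354^2≡2047, 3354^4≡2742, 3354^8≡3524, 3354^16≡695, 3354^32≡2496, 3354^64≡1204, 3354^128≡803, 3354^256≡1695, 3354^512≡690, 3354^1024≡2797, 3354^2048≡1064
3057 = 2048 + 512 + 256 + 128 + 64 + 32 + 16 + 1, so 3354^3057 ≡ 1064·690·1695·803·1204·2496·695·3354 ≡ 479 (mod 3613)
R · y^e mod p:
Squares mod 3613: 115^1≡115, 115^2≡2386, 115^4≡2521, 115^8≡174, 115^16≡1372, 115^32≡11, 115^64≡121, 115^128≡189, 115^256≡3204, 115^512≡1083, 115^1024≡2277, 115^2048≡74
3006 = 2048 + 512 + 256 + 128 + 32 + 16 + 8 + 4 + 2, so 115^3006 ≡ 74·1083·3204·189·11·1372·174·2521·2386 ≡ 296 (mod 3613)
3028·296 = 896288 ≡ 264 (mod 3613)
479 ≠ 264; the check fails.

does not verify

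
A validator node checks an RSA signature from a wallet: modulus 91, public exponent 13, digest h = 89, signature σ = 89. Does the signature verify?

Squares mod 91: σ^1≡89, σ^2≡4, σ^4≡16, σ^8≡74
13 = 8 + 4 + 1, so σ^13 ≡ 74·16·89 ≡ 89 (mod 91)
89 = h, so the signature checks out.

verifies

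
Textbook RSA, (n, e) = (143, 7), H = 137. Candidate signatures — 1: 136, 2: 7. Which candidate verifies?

1

Candidate 1: 136^2 = 18496 ≡ 49; 136^4 ≡ 49^2 = 2401 ≡ 113; 7 = 4 + 2 + 1, so 136^7 ≡ 113·49·136 ≡ 137 (mod 143)
  → matches H = 137
Candidate 2: 7^2 = 49; 7^4 ≡ 49^2 = 2401 ≡ 113; 7 = 4 + 2 + 1, so 7^7 ≡ 113·49·7 ≡ 6 (mod 143)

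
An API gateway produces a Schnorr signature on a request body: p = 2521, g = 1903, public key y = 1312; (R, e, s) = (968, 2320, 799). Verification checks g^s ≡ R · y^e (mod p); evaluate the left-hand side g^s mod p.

1080

1903^2 = 3621409 ≡ 1253
1903^4 ≡ 1253^2 = 1570009 ≡ 1947
1903^8 ≡ 1947^2 = 3790809 ≡ 1746
1903^16 ≡ 1746^2 = 3048516 ≡ 627
1903^32 ≡ 627^2 = 393129 ≡ 2374
1903^64 ≡ 2374^2 = 5635876 ≡ 1441
1903^128 ≡ 1441^2 = 2076481 ≡ 1698
1903^256 ≡ 1698^2 = 2883204 ≡ 1701
1903^512 ≡ 1701^2 = 2893401 ≡ 1814
799 = 512 + 256 + 16 + 8 + 4 + 2 + 1, so 1903^799 ≡ 1814·1701·627·1746·1947·1253·1903 ≡ 1080 (mod 2521)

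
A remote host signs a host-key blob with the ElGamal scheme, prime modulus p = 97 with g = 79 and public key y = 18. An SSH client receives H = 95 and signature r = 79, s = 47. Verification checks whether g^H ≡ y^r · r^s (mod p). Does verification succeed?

fails

Left side g^H mod p:
79^2 = 6241 ≡ 33
79^4 ≡ 33^2 = 1089 ≡ 22
79^8 ≡ 22^2 = 484 ≡ 96
79^16 ≡ 96^2 = 9216 ≡ 1
79^32 ≡ 1^2 = 1
79^64 ≡ 1^2 = 1
95 = 64 + 16 + 8 + 4 + 2 + 1, so 79^95 ≡ 1·1·96·22·33·79 ≡ 70 (mod 97)
Right side y^r · r^s mod p:
18^2 = 324 ≡ 33
18^4 ≡ 33^2 = 1089 ≡ 22
18^8 ≡ 22^2 = 484 ≡ 96
18^16 ≡ 96^2 = 9216 ≡ 1
18^32 ≡ 1^2 = 1
18^64 ≡ 1^2 = 1
79 = 64 + 8 + 4 + 2 + 1, so 18^79 ≡ 1·96·22·33·18 ≡ 27 (mod 97)
79^2 = 6241 ≡ 33
79^4 ≡ 33^2 = 1089 ≡ 22
79^8 ≡ 22^2 = 484 ≡ 96
79^16 ≡ 96^2 = 9216 ≡ 1
79^32 ≡ 1^2 = 1
47 = 32 + 8 + 4 + 2 + 1, so 79^47 ≡ 1·96·22·33·79 ≡ 70 (mod 97)
27·70 = 1890 ≡ 47 (mod 97)
70 ≠ 47, so verification fails.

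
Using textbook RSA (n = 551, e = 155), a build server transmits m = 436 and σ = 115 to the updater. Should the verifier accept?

reject

Squares mod 551: σ^1≡115, σ^2≡1, σ^4≡1, σ^8≡1, σ^16≡1, σ^32≡1, σ^64≡1, σ^128≡1
155 = 128 + 16 + 8 + 2 + 1, so σ^155 ≡ 1·1·1·1·115 ≡ 115 (mod 551)
σ^155 mod 551 = 115, but m = 436.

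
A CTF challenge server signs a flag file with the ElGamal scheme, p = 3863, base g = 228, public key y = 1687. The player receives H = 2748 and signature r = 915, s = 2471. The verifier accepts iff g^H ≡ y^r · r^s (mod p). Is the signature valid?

Left side g^H mod p:
Squares mod 3863: 228^1≡228, 228^2≡1765, 228^4≡1647, 228^8≡783, 228^16≡2735, 228^32≡1457, 228^64≡2062, 228^128≡2544, 228^256≡1411, 228^512≡1476, 228^1024≡3707, 228^2048≡1158
2748 = 2048 + 512 + 128 + 32 + 16 + 8 + 4, so 228^2748 ≡ 1158·1476·2544·1457·2735·783·1647 ≡ 3450 (mod 3863)
Right side y^r · r^s mod p:
Squares mod 3863: 1687^1≡1687, 1687^2≡2801, 1687^4≡3711, 1687^8≡3789, 1687^16≡1613, 1687^32≡1970, 1687^64≡2448, 1687^128≡1191, 1687^256≡760, 1687^512≡2013
915 = 512 + 256 + 128 + 16 + 2 + 1, so 1687^915 ≡ 2013·760·1191·1613·2801·1687 ≡ 3535 (mod 3863)
Squares mod 3863: 915^1≡915, 915^2≡2817, 915^4≡887, 915^8≡2580, 915^16≡451, 915^32≡2525, 915^64≡1675, 915^128≡1087, 915^256≡3354, 915^512≡260, 915^1024≡1929, 915^2048≡972
2471 = 2048 + 256 + 128 + 32 + 4 + 2 + 1, so 915^2471 ≡ 972·3354·1087·2525·887·2817·915 ≡ 1285 (mod 3863)
3535·1285 = 4542475 ≡ 3450 (mod 3863)
3450 ≡ 3450 (mod 3863), so the signature is genuine.

valid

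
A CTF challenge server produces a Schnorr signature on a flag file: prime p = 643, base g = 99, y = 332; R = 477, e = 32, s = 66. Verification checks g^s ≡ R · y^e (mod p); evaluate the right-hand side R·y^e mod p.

332^2 = 110224 ≡ 271
332^4 ≡ 271^2 = 73441 ≡ 139
332^8 ≡ 139^2 = 19321 ≡ 31
332^16 ≡ 31^2 = 961 ≡ 318
332^32 ≡ 318^2 = 101124 ≡ 173
R · y^e ≡ 477·173 = 82521 ≡ 217 (mod 643)

217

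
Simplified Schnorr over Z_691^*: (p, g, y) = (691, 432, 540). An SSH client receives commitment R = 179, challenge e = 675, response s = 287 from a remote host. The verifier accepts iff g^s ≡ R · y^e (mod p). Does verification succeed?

passes

g^s mod p:
432^2 = 186624 ≡ 54
432^4 ≡ 54^2 = 2916 ≡ 152
432^8 ≡ 152^2 = 23104 ≡ 301
432^16 ≡ 301^2 = 90601 ≡ 80
432^32 ≡ 80^2 = 6400 ≡ 181
432^64 ≡ 181^2 = 32761 ≡ 284
432^128 ≡ 284^2 = 80656 ≡ 500
432^256 ≡ 500^2 = 250000 ≡ 549
287 = 256 + 16 + 8 + 4 + 2 + 1, so 432^287 ≡ 549·80·301·152·54·432 ≡ 302 (mod 691)
R · y^e mod p:
540^2 = 291600 ≡ 689
540^4 ≡ 689^2 = 474721 ≡ 4
540^8 ≡ 4^2 = 16
540^16 ≡ 16^2 = 256
540^32 ≡ 256^2 = 65536 ≡ 582
540^64 ≡ 582^2 = 338724 ≡ 134
540^128 ≡ 134^2 = 17956 ≡ 681
540^256 ≡ 681^2 = 463761 ≡ 100
540^512 ≡ 100^2 = 10000 ≡ 326
675 = 512 + 128 + 32 + 2 + 1, so 540^675 ≡ 326·681·582·689·540 ≡ 380 (mod 691)
179·380 = 68020 ≡ 302 (mod 691)
302 ≡ 302 (mod 691); signature holds.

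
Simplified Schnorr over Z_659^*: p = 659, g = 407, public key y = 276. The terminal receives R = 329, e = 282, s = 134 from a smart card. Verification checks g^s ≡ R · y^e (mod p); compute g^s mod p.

407^2 = 165649 ≡ 240
407^4 ≡ 240^2 = 57600 ≡ 267
407^8 ≡ 267^2 = 71289 ≡ 117
407^16 ≡ 117^2 = 13689 ≡ 509
407^32 ≡ 509^2 = 259081 ≡ 94
407^64 ≡ 94^2 = 8836 ≡ 269
407^128 ≡ 269^2 = 72361 ≡ 530
134 = 128 + 4 + 2, so 407^134 ≡ 530·267·240 ≡ 176 (mod 659)

176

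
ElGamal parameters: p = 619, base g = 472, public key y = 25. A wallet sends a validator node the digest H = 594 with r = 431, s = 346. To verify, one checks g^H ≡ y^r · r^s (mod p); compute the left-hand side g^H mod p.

472^2 = 222784 ≡ 563
472^4 ≡ 563^2 = 316969 ≡ 41
472^8 ≡ 41^2 = 1681 ≡ 443
472^16 ≡ 443^2 = 196249 ≡ 26
472^32 ≡ 26^2 = 676 ≡ 57
472^64 ≡ 57^2 = 3249 ≡ 154
472^128 ≡ 154^2 = 23716 ≡ 194
472^256 ≡ 194^2 = 37636 ≡ 496
472^512 ≡ 496^2 = 246016 ≡ 273
594 = 512 + 64 + 16 + 2, so 472^594 ≡ 273·154·26·563 ≡ 377 (mod 619)

377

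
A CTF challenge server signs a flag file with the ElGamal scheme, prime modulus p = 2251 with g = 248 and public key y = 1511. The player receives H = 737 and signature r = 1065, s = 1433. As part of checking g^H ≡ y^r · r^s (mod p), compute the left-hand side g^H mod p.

248^737 mod 2251 = 318

318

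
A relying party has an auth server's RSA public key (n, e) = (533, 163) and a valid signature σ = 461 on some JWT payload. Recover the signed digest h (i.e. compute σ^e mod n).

σ^2 ≡ 461^2 = 212521 ≡ 387
σ^4 ≡ 387^2 = 149769 ≡ 529
σ^8 ≡ 529^2 = 279841 ≡ 16
σ^16 ≡ 16^2 = 256
σ^32 ≡ 256^2 = 65536 ≡ 510
σ^64 ≡ 510^2 = 260100 ≡ 529
σ^128 ≡ 529^2 = 279841 ≡ 16
163 = 128 + 32 + 2 + 1, so σ^163 ≡ 16·510·387·461 ≡ 98 (mod 533)

98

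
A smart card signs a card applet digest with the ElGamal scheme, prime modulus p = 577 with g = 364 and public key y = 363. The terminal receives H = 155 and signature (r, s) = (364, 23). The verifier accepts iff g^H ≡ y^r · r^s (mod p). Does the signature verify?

Left side g^H mod p:
Squares mod 577: 364^1≡364, 364^2≡363, 364^4≡213, 364^8≡363, 364^16≡213, 364^32≡363, 364^64≡213, 364^128≡363
155 = 128 + 16 + 8 + 2 + 1, so 364^155 ≡ 363·213·363·363·364 ≡ 214 (mod 577)
Right side y^r · r^s mod p:
Squares mod 577: 363^1≡363, 363^2≡213, 363^4≡363, 363^8≡213, 363^16≡363, 363^32≡213, 363^64≡363, 363^128≡213, 363^256≡363
364 = 256 + 64 + 32 + 8 + 4, so 363^364 ≡ 363·363·213·213·363 ≡ 363 (mod 577)
Squares mod 577: 364^1≡364, 364^2≡363, 364^4≡213, 364^8≡363, 364^16≡213
23 = 16 + 4 + 2 + 1, so 364^23 ≡ 213·213·363·364 ≡ 214 (mod 577)
363·214 = 77682 ≡ 364 (mod 577)
214 ≠ 364, so verification fails.

does not verify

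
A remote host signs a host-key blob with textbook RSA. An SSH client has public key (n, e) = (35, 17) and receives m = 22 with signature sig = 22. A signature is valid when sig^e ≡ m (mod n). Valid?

sig^2 ≡ 22^2 = 484 ≡ 29
sig^4 ≡ 29^2 = 841 ≡ 1
sig^8 ≡ 1^2 = 1
sig^16 ≡ 1^2 = 1
17 = 16 + 1, so sig^17 ≡ 1·22 ≡ 22 (mod 35)
Since 22 equals the digest 22, verification succeeds.

yes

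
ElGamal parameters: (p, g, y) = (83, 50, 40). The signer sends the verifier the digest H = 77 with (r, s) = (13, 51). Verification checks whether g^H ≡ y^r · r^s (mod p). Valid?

Left side g^H mod p:
Squares mod 83: 50^1≡50, 50^2≡10, 50^4≡17, 50^8≡40, 50^16≡23, 50^32≡31, 50^64≡48
77 = 64 + 8 + 4 + 1, so 50^77 ≡ 48·40·17·50 ≡ 54 (mod 83)
Right side y^r · r^s mod p:
Squares mod 83: 40^1≡40, 40^2≡23, 40^4≡31, 40^8≡48
13 = 8 + 4 + 1, so 40^13 ≡ 48·31·40 ≡ 9 (mod 83)
Squares mod 83: 13^1≡13, 13^2≡3, 13^4≡9, 13^8≡81, 13^16≡4, 13^32≡16
51 = 32 + 16 + 2 + 1, so 13^51 ≡ 16·4·3·13 ≡ 6 (mod 83)
9·6 = 54 ≡ 54 (mod 83)
54 ≡ 54 (mod 83), so the signature is genuine.

yes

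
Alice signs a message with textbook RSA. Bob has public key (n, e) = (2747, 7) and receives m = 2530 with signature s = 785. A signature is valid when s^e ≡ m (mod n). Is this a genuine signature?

genuine

Squares mod 2747: s^1≡785, s^2≡897, s^4≡2485
7 = 4 + 2 + 1, so s^7 ≡ 2485·897·785 ≡ 2530 (mod 2747)
s^7 mod 2747 = 2530 matches m.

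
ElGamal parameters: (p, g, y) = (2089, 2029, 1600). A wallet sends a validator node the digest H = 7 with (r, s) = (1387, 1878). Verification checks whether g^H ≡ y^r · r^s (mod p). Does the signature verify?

Left side g^H mod p:
2029^2 = 4116841 ≡ 1511
2029^4 ≡ 1511^2 = 2283121 ≡ 1933
7 = 4 + 2 + 1, so 2029^7 ≡ 1933·1511·2029 ≡ 430 (mod 2089)
Right side y^r · r^s mod p:
1600^2 = 2560000 ≡ 975
1600^4 ≡ 975^2 = 950625 ≡ 130
1600^8 ≡ 130^2 = 16900 ≡ 188
1600^16 ≡ 188^2 = 35344 ≡ 1920
1600^32 ≡ 1920^2 = 3686400 ≡ 1404
1600^64 ≡ 1404^2 = 1971216 ≡ 1289
1600^128 ≡ 1289^2 = 1661521 ≡ 766
1600^256 ≡ 766^2 = 586756 ≡ 1836
1600^512 ≡ 1836^2 = 3370896 ≡ 1339
1600^1024 ≡ 1339^2 = 1792921 ≡ 559
1387 = 1024 + 256 + 64 + 32 + 8 + 2 + 1, so 1600^1387 ≡ 559·1836·1289·1404·188·975·1600 ≡ 78 (mod 2089)
1387^2 = 1923769 ≡ 1889
1387^4 ≡ 1889^2 = 3568321 ≡ 309
1387^8 ≡ 309^2 = 95481 ≡ 1476
1387^16 ≡ 1476^2 = 2178576 ≡ 1838
1387^32 ≡ 1838^2 = 3378244 ≡ 331
1387^64 ≡ 331^2 = 109561 ≡ 933
1387^128 ≡ 933^2 = 870489 ≡ 1465
1387^256 ≡ 1465^2 = 2146225 ≡ 822
1387^512 ≡ 822^2 = 675684 ≡ 937
1387^1024 ≡ 937^2 = 877969 ≡ 589
1878 = 1024 + 512 + 256 + 64 + 16 + 4 + 2, so 1387^1878 ≡ 589·937·822·933·1838·309·1889 ≡ 1666 (mod 2089)
78·1666 = 129948 ≡ 430 (mod 2089)
430 ≡ 430 (mod 2089), so the signature is genuine.

verifies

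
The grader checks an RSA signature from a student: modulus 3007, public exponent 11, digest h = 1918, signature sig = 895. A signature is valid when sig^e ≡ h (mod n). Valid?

yes

sig^2 ≡ 895^2 = 801025 ≡ 1163
sig^4 ≡ 1163^2 = 1352569 ≡ 2426
sig^8 ≡ 2426^2 = 5885476 ≡ 777
11 = 8 + 2 + 1, so sig^11 ≡ 777·1163·895 ≡ 1918 (mod 3007)
Since 1918 equals the digest 1918, verification succeeds.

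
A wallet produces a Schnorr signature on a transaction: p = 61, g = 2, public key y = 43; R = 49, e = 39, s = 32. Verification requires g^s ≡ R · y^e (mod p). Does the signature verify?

g^s mod p:
Squares mod 61: 2^1≡2, 2^2≡4, 2^4≡16, 2^8≡12, 2^16≡22, 2^32≡57
2^32 ≡ 57 (mod 61)
R · y^e mod p:
Squares mod 61: 43^1≡43, 43^2≡19, 43^4≡56, 43^8≡25, 43^16≡15, 43^32≡42
39 = 32 + 4 + 2 + 1, so 43^39 ≡ 42·56·19·43 ≡ 23 (mod 61)
49·23 = 1127 ≡ 29 (mod 61)
57 ≠ 29; the check fails.

does not verify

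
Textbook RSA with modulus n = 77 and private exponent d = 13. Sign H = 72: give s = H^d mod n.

51

H^13 mod 77 = 51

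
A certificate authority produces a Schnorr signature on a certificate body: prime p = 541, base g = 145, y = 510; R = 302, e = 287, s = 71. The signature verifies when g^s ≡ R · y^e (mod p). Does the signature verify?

g^s mod p:
145^2 = 21025 ≡ 467
145^4 ≡ 467^2 = 218089 ≡ 66
145^8 ≡ 66^2 = 4356 ≡ 28
145^16 ≡ 28^2 = 784 ≡ 243
145^32 ≡ 243^2 = 59049 ≡ 80
145^64 ≡ 80^2 = 6400 ≡ 449
71 = 64 + 4 + 2 + 1, so 145^71 ≡ 449·66·467·145 ≡ 471 (mod 541)
R · y^e mod p:
510^2 = 260100 ≡ 420
510^4 ≡ 420^2 = 176400 ≡ 34
510^8 ≡ 34^2 = 1156 ≡ 74
510^16 ≡ 74^2 = 5476 ≡ 66
510^32 ≡ 66^2 = 4356 ≡ 28
510^64 ≡ 28^2 = 784 ≡ 243
510^128 ≡ 243^2 = 59049 ≡ 80
510^256 ≡ 80^2 = 6400 ≡ 449
287 = 256 + 16 + 8 + 4 + 2 + 1, so 510^287 ≡ 449·66·74·34·420·510 ≡ 118 (mod 541)
302·118 = 35636 ≡ 471 (mod 541)
471 ≡ 471 (mod 541); signature holds.

verifies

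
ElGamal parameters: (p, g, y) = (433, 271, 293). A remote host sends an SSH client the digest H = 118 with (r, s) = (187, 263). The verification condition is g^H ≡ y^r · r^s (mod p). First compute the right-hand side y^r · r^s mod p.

345

Squares mod 433: 293^1≡293, 293^2≡115, 293^4≡235, 293^8≡234, 293^16≡198, 293^32≡234, 293^64≡198, 293^128≡234
187 = 128 + 32 + 16 + 8 + 2 + 1, so 293^187 ≡ 234·234·198·234·115·293 ≡ 379 (mod 433)
Squares mod 433: 187^1≡187, 187^2≡329, 187^4≡424, 187^8≡81, 187^16≡66, 187^32≡26, 187^64≡243, 187^128≡161, 187^256≡374
263 = 256 + 4 + 2 + 1, so 187^263 ≡ 374·424·329·187 ≡ 162 (mod 433)
y^r · r^s ≡ 379·162 = 61398 ≡ 345 (mod 433)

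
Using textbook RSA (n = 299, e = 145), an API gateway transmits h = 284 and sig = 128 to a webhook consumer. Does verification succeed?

Squares mod 299: sig^1≡128, sig^2≡238, sig^4≡133, sig^8≡48, sig^16≡211, sig^32≡269, sig^64≡3, sig^128≡9
145 = 128 + 16 + 1, so sig^145 ≡ 9·211·128 ≡ 284 (mod 299)
Since 284 equals the digest 284, verification succeeds.

passes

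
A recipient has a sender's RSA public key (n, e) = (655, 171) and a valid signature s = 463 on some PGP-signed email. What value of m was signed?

s^2 ≡ 463^2 = 214369 ≡ 184
s^4 ≡ 184^2 = 33856 ≡ 451
s^8 ≡ 451^2 = 203401 ≡ 351
s^16 ≡ 351^2 = 123201 ≡ 61
s^32 ≡ 61^2 = 3721 ≡ 446
s^64 ≡ 446^2 = 198916 ≡ 451
s^128 ≡ 451^2 = 203401 ≡ 351
171 = 128 + 32 + 8 + 2 + 1, so s^171 ≡ 351·446·351·184·463 ≡ 332 (mod 655)

332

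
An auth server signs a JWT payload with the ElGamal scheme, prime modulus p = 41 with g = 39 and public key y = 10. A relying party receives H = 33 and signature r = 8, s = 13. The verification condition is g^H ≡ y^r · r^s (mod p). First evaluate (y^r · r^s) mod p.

8

Squares mod 41: 10^1≡10, 10^2≡18, 10^4≡37, 10^8≡16
10^8 ≡ 16 (mod 41)
Squares mod 41: 8^1≡8, 8^2≡23, 8^4≡37, 8^8≡16
13 = 8 + 4 + 1, so 8^13 ≡ 16·37·8 ≡ 21 (mod 41)
y^r · r^s ≡ 16·21 = 336 ≡ 8 (mod 41)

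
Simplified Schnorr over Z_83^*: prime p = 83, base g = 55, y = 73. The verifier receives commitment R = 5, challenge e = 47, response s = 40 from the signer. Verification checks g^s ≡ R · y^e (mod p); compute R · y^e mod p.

73^2 = 5329 ≡ 17
73^4 ≡ 17^2 = 289 ≡ 40
73^8 ≡ 40^2 = 1600 ≡ 23
73^16 ≡ 23^2 = 529 ≡ 31
73^32 ≡ 31^2 = 961 ≡ 48
47 = 32 + 8 + 4 + 2 + 1, so 73^47 ≡ 48·23·40·17·73 ≡ 67 (mod 83)
R · y^e ≡ 5·67 = 335 ≡ 3 (mod 83)

3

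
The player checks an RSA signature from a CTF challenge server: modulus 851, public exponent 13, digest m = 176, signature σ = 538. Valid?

Squares mod 851: σ^1≡538, σ^2≡104, σ^4≡604, σ^8≡588
13 = 8 + 4 + 1, so σ^13 ≡ 588·604·538 ≡ 150 (mod 851)
150 ≠ 176, so verification fails.

no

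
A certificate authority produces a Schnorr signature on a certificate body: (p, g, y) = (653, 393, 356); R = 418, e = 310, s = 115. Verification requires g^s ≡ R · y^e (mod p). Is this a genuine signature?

genuine

g^s mod p:
393^2 = 154449 ≡ 341
393^4 ≡ 341^2 = 116281 ≡ 47
393^8 ≡ 47^2 = 2209 ≡ 250
393^16 ≡ 250^2 = 62500 ≡ 465
393^32 ≡ 465^2 = 216225 ≡ 82
393^64 ≡ 82^2 = 6724 ≡ 194
115 = 64 + 32 + 16 + 2 + 1, so 393^115 ≡ 194·82·465·341·393 ≡ 104 (mod 653)
R · y^e mod p:
356^2 = 126736 ≡ 54
356^4 ≡ 54^2 = 2916 ≡ 304
356^8 ≡ 304^2 = 92416 ≡ 343
356^16 ≡ 343^2 = 117649 ≡ 109
356^32 ≡ 109^2 = 11881 ≡ 127
356^64 ≡ 127^2 = 16129 ≡ 457
356^128 ≡ 457^2 = 208849 ≡ 542
356^256 ≡ 542^2 = 293764 ≡ 567
310 = 256 + 32 + 16 + 4 + 2, so 356^310 ≡ 567·127·109·304·54 ≡ 647 (mod 653)
418·647 = 270446 ≡ 104 (mod 653)
104 ≡ 104 (mod 653); signature holds.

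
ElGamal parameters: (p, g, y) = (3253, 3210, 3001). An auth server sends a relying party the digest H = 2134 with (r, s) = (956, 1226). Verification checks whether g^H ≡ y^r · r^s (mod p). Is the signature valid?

Left side g^H mod p:
3210^2 = 10304100 ≡ 1849
3210^4 ≡ 1849^2 = 3418801 ≡ 3151
3210^8 ≡ 3151^2 = 9928801 ≡ 645
3210^16 ≡ 645^2 = 416025 ≡ 2894
3210^32 ≡ 2894^2 = 8375236 ≡ 2014
3210^64 ≡ 2014^2 = 4056196 ≡ 2958
3210^128 ≡ 2958^2 = 8749764 ≡ 2447
3210^256 ≡ 2447^2 = 5987809 ≡ 2289
3210^512 ≡ 2289^2 = 5239521 ≡ 2191
3210^1024 ≡ 2191^2 = 4800481 ≡ 2306
3210^2048 ≡ 2306^2 = 5317636 ≡ 2234
2134 = 2048 + 64 + 16 + 4 + 2, so 3210^2134 ≡ 2234·2958·2894·3151·1849 ≡ 755 (mod 3253)
Right side y^r · r^s mod p:
3001^2 = 9006001 ≡ 1697
3001^4 ≡ 1697^2 = 2879809 ≡ 904
3001^8 ≡ 904^2 = 817216 ≡ 713
3001^16 ≡ 713^2 = 508369 ≡ 901
3001^32 ≡ 901^2 = 811801 ≡ 1804
3001^64 ≡ 1804^2 = 3254416 ≡ 1416
3001^128 ≡ 1416^2 = 2005056 ≡ 1208
3001^256 ≡ 1208^2 = 1459264 ≡ 1920
3001^512 ≡ 1920^2 = 3686400 ≡ 751
956 = 512 + 256 + 128 + 32 + 16 + 8 + 4, so 3001^956 ≡ 751·1920·1208·1804·901·713·904 ≡ 719 (mod 3253)
956^2 = 913936 ≡ 3096
956^4 ≡ 3096^2 = 9585216 ≡ 1878
956^8 ≡ 1878^2 = 3526884 ≡ 632
956^16 ≡ 632^2 = 399424 ≡ 2558
956^32 ≡ 2558^2 = 6543364 ≡ 1581
956^64 ≡ 1581^2 = 2499561 ≡ 1257
956^128 ≡ 1257^2 = 1580049 ≡ 2344
956^256 ≡ 2344^2 = 5494336 ≡ 19
956^512 ≡ 19^2 = 361
956^1024 ≡ 361^2 = 130321 ≡ 201
1226 = 1024 + 128 + 64 + 8 + 2, so 956^1226 ≡ 201·2344·1257·632·3096 ≡ 1200 (mod 3253)
719·1200 = 862800 ≡ 755 (mod 3253)
755 ≡ 755 (mod 3253), so the signature is genuine.

valid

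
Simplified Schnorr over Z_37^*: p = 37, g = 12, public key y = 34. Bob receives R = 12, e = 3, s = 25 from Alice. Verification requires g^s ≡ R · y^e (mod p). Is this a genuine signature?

g^s mod p:
12^25 mod 37 = 9
R · y^e mod p:
34^3 mod 37 = 10
12·10 = 120 ≡ 9 (mod 37)
9 ≡ 9 (mod 37); signature holds.

genuine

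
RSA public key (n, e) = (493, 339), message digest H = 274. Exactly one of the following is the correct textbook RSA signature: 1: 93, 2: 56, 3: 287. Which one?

1

Candidate 1: Squares mod 493: 93^1≡93, 93^2≡268, 93^4≡339, 93^8≡52, 93^16≡239, 93^32≡426, 93^64≡52, 93^128≡239, 93^256≡426; 339 = 256 + 64 + 16 + 2 + 1, so 93^339 ≡ 426·52·239·268·93 ≡ 274 (mod 493)
  → matches H = 274
Candidate 2: Squares mod 493: 56^1≡56, 56^2≡178, 56^4≡132, 56^8≡169, 56^16≡460, 56^32≡103, 56^64≡256, 56^128≡460, 56^256≡103; 339 = 256 + 64 + 16 + 2 + 1, so 56^339 ≡ 103·256·460·178·56 ≡ 108 (mod 493)
Candidate 3: Squares mod 493: 287^1≡287, 287^2≡38, 287^4≡458, 287^8≡239, 287^16≡426, 287^32≡52, 287^64≡239, 287^128≡426, 287^256≡52; 339 = 256 + 64 + 16 + 2 + 1, so 287^339 ≡ 52·239·426·38·287 ≡ 60 (mod 493)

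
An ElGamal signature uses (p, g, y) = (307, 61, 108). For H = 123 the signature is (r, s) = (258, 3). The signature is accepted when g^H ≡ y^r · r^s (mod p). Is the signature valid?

valid

Left side g^H mod p:
61^2 = 3721 ≡ 37
61^4 ≡ 37^2 = 1369 ≡ 141
61^8 ≡ 141^2 = 19881 ≡ 233
61^16 ≡ 233^2 = 54289 ≡ 257
61^32 ≡ 257^2 = 66049 ≡ 44
61^64 ≡ 44^2 = 1936 ≡ 94
123 = 64 + 32 + 16 + 8 + 2 + 1, so 61^123 ≡ 94·44·257·233·37·61 ≡ 48 (mod 307)
Right side y^r · r^s mod p:
108^2 = 11664 ≡ 305
108^4 ≡ 305^2 = 93025 ≡ 4
108^8 ≡ 4^2 = 16
108^16 ≡ 16^2 = 256
108^32 ≡ 256^2 = 65536 ≡ 145
108^64 ≡ 145^2 = 21025 ≡ 149
108^128 ≡ 149^2 = 22201 ≡ 97
108^256 ≡ 97^2 = 9409 ≡ 199
258 = 256 + 2, so 108^258 ≡ 199·305 ≡ 216 (mod 307)
258^2 = 66564 ≡ 252
3 = 2 + 1, so 258^3 ≡ 252·258 ≡ 239 (mod 307)
216·239 = 51624 ≡ 48 (mod 307)
48 ≡ 48 (mod 307), so the signature is genuine.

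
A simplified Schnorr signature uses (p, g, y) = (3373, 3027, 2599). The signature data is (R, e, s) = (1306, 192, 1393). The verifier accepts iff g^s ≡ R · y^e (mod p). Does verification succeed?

g^s mod p:
Squares mod 3373: 3027^1≡3027, 3027^2≡1661, 3027^4≡3180, 3027^8≡146, 3027^16≡1078, 3027^32≡1772, 3027^64≡3094, 3027^128≡262, 3027^256≡1184, 3027^512≡2061, 3027^1024≡1114
1393 = 1024 + 256 + 64 + 32 + 16 + 1, so 3027^1393 ≡ 1114·1184·3094·1772·1078·3027 ≡ 1782 (mod 3373)
R · y^e mod p:
Squares mod 3373: 2599^1≡2599, 2599^2≡2055, 2599^4≡29, 2599^8≡841, 2599^16≡2324, 2599^32≡803, 2599^64≡566, 2599^128≡3294
192 = 128 + 64, so 2599^192 ≡ 3294·566 ≡ 2508 (mod 3373)
1306·2508 = 3275448 ≡ 265 (mod 3373)
1782 ≠ 265; the check fails.

fails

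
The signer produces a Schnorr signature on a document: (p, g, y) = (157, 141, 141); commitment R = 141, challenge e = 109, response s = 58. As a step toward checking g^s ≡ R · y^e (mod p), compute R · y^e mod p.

39

141^2 = 19881 ≡ 99
141^4 ≡ 99^2 = 9801 ≡ 67
141^8 ≡ 67^2 = 4489 ≡ 93
141^16 ≡ 93^2 = 8649 ≡ 14
141^32 ≡ 14^2 = 196 ≡ 39
141^64 ≡ 39^2 = 1521 ≡ 108
109 = 64 + 32 + 8 + 4 + 1, so 141^109 ≡ 108·39·93·67·141 ≡ 27 (mod 157)
R · y^e ≡ 141·27 = 3807 ≡ 39 (mod 157)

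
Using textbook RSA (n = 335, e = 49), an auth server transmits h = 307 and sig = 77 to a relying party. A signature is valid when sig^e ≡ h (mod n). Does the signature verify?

Squares mod 335: sig^1≡77, sig^2≡234, sig^4≡151, sig^8≡21, sig^16≡106, sig^32≡181
49 = 32 + 16 + 1, so sig^49 ≡ 181·106·77 ≡ 307 (mod 335)
Since 307 equals the digest 307, verification succeeds.

verifies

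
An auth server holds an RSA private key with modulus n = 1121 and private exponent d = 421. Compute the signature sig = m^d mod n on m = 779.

m^421 mod 1121 = 494

494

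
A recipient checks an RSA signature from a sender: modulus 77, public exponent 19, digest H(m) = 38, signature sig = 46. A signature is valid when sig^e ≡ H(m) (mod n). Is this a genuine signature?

forged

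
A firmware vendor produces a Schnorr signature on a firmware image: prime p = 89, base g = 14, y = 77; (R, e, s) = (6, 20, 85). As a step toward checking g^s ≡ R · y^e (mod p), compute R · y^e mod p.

77^20 mod 89 = 88
R · y^e ≡ 6·88 = 528 ≡ 83 (mod 89)

83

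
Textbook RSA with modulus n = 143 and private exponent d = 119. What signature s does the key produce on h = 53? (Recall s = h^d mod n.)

27

Squares mod 143: h^1≡53, h^2≡92, h^4≡27, h^8≡14, h^16≡53, h^32≡92, h^64≡27
119 = 64 + 32 + 16 + 4 + 2 + 1, so h^119 ≡ 27·92·53·27·92·53 ≡ 27 (mod 143)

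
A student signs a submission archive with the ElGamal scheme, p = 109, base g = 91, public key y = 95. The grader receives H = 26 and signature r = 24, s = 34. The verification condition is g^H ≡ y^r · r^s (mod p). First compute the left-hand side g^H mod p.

91^2 = 8281 ≡ 106
91^4 ≡ 106^2 = 11236 ≡ 9
91^8 ≡ 9^2 = 81
91^16 ≡ 81^2 = 6561 ≡ 21
26 = 16 + 8 + 2, so 91^26 ≡ 21·81·106 ≡ 20 (mod 109)

20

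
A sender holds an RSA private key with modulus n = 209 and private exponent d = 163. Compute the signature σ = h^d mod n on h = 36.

h^2 ≡ 36^2 = 1296 ≡ 42
h^4 ≡ 42^2 = 1764 ≡ 92
h^8 ≡ 92^2 = 8464 ≡ 104
h^16 ≡ 104^2 = 10816 ≡ 157
h^32 ≡ 157^2 = 24649 ≡ 196
h^64 ≡ 196^2 = 38416 ≡ 169
h^128 ≡ 169^2 = 28561 ≡ 137
163 = 128 + 32 + 2 + 1, so h^163 ≡ 137·196·42·36 ≡ 93 (mod 209)

93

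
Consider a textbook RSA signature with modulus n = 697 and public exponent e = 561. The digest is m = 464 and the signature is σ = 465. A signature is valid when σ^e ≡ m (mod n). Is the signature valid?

invalid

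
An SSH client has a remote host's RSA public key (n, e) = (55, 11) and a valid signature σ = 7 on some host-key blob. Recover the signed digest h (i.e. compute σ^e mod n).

18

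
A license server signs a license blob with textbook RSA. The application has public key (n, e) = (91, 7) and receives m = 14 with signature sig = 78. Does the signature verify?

sig^2 ≡ 78^2 = 6084 ≡ 78
sig^4 ≡ 78^2 = 6084 ≡ 78
7 = 4 + 2 + 1, so sig^7 ≡ 78·78·78 ≡ 78 (mod 91)
The recovered value 78 does not match the digest 14.

does not verify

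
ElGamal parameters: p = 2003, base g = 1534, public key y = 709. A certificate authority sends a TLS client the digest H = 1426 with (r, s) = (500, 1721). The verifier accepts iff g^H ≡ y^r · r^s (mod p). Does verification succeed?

Left side g^H mod p:
1534^2 = 2353156 ≡ 1634
1534^4 ≡ 1634^2 = 2669956 ≡ 1960
1534^8 ≡ 1960^2 = 3841600 ≡ 1849
1534^16 ≡ 1849^2 = 3418801 ≡ 1683
1534^32 ≡ 1683^2 = 2832489 ≡ 247
1534^64 ≡ 247^2 = 61009 ≡ 919
1534^128 ≡ 919^2 = 844561 ≡ 1298
1534^256 ≡ 1298^2 = 1684804 ≡ 281
1534^512 ≡ 281^2 = 78961 ≡ 844
1534^1024 ≡ 844^2 = 712336 ≡ 1271
1426 = 1024 + 256 + 128 + 16 + 2, so 1534^1426 ≡ 1271·281·1298·1683·1634 ≡ 350 (mod 2003)
Right side y^r · r^s mod p:
709^2 = 502681 ≡ 1931
709^4 ≡ 1931^2 = 3728761 ≡ 1178
709^8 ≡ 1178^2 = 1387684 ≡ 1608
709^16 ≡ 1608^2 = 2585664 ≡ 1794
709^32 ≡ 1794^2 = 3218436 ≡ 1618
709^64 ≡ 1618^2 = 2617924 ≡ 3
709^128 ≡ 3^2 = 9
709^256 ≡ 9^2 = 81
500 = 256 + 128 + 64 + 32 + 16 + 4, so 709^500 ≡ 81·9·3·1618·1794·1178 ≡ 1441 (mod 2003)
500^2 = 250000 ≡ 1628
500^4 ≡ 1628^2 = 2650384 ≡ 415
500^8 ≡ 415^2 = 172225 ≡ 1970
500^16 ≡ 1970^2 = 3880900 ≡ 1089
500^32 ≡ 1089^2 = 1185921 ≡ 145
500^64 ≡ 145^2 = 21025 ≡ 995
500^128 ≡ 995^2 = 990025 ≡ 543
500^256 ≡ 543^2 = 294849 ≡ 408
500^512 ≡ 408^2 = 166464 ≡ 215
500^1024 ≡ 215^2 = 46225 ≡ 156
1721 = 1024 + 512 + 128 + 32 + 16 + 8 + 1, so 500^1721 ≡ 156·215·543·145·1089·1970·500 ≡ 771 (mod 2003)
1441·771 = 1111011 ≡ 1349 (mod 2003)
350 ≠ 1349, so verification fails.

fails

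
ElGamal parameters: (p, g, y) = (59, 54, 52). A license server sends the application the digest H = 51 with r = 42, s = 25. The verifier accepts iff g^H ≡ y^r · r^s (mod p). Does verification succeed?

passes

Left side g^H mod p:
Squares mod 59: 54^1≡54, 54^2≡25, 54^4≡35, 54^8≡45, 54^16≡19, 54^32≡7
51 = 32 + 16 + 2 + 1, so 54^51 ≡ 7·19·25·54 ≡ 13 (mod 59)
Right side y^r · r^s mod p:
Squares mod 59: 52^1≡52, 52^2≡49, 52^4≡41, 52^8≡29, 52^16≡15, 52^32≡48
42 = 32 + 8 + 2, so 52^42 ≡ 48·29·49 ≡ 4 (mod 59)
Squares mod 59: 42^1≡42, 42^2≡53, 42^4≡36, 42^8≡57, 42^16≡4
25 = 16 + 8 + 1, so 42^25 ≡ 4·57·42 ≡ 18 (mod 59)
4·18 = 72 ≡ 13 (mod 59)
13 ≡ 13 (mod 59), so the signature is genuine.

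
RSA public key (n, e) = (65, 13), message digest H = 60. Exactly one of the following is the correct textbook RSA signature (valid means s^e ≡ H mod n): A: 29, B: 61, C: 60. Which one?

C

Candidate A: Squares mod 65: 29^1≡29, 29^2≡61, 29^4≡16, 29^8≡61; 13 = 8 + 4 + 1, so 29^13 ≡ 61·16·29 ≡ 29 (mod 65)
Candidate B: Squares mod 65: 61^1≡61, 61^2≡16, 61^4≡61, 61^8≡16; 13 = 8 + 4 + 1, so 61^13 ≡ 16·61·61 ≡ 61 (mod 65)
Candidate C: Squares mod 65: 60^1≡60, 60^2≡25, 60^4≡40, 60^8≡40; 13 = 8 + 4 + 1, so 60^13 ≡ 40·40·60 ≡ 60 (mod 65)
  → matches H = 60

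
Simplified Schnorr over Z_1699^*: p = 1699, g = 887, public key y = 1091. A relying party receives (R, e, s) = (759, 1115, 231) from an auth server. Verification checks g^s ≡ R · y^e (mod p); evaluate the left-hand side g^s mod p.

928

Squares mod 1699: 887^1≡887, 887^2≡132, 887^4≡434, 887^8≡1466, 887^16≡1620, 887^32≡1144, 887^64≡506, 887^128≡1186
231 = 128 + 64 + 32 + 4 + 2 + 1, so 887^231 ≡ 1186·506·1144·434·132·887 ≡ 928 (mod 1699)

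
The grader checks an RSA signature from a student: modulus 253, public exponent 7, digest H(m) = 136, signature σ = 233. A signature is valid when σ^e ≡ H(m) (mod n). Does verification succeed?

σ^2 ≡ 233^2 = 54289 ≡ 147
σ^4 ≡ 147^2 = 21609 ≡ 104
7 = 4 + 2 + 1, so σ^7 ≡ 104·147·233 ≡ 117 (mod 253)
The recovered value 117 does not match the digest 136.

fails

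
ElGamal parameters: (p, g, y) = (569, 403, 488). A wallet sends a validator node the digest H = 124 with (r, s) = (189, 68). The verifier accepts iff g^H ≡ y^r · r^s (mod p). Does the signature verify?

verifies

Left side g^H mod p:
Squares mod 569: 403^1≡403, 403^2≡244, 403^4≡360, 403^8≡437, 403^16≡354, 403^32≡136, 403^64≡288
124 = 64 + 32 + 16 + 8 + 4, so 403^124 ≡ 288·136·354·437·360 ≡ 458 (mod 569)
Right side y^r · r^s mod p:
Squares mod 569: 488^1≡488, 488^2≡302, 488^4≡164, 488^8≡153, 488^16≡80, 488^32≡141, 488^64≡535, 488^128≡18
189 = 128 + 32 + 16 + 8 + 4 + 1, so 488^189 ≡ 18·141·80·153·164·488 ≡ 219 (mod 569)
Squares mod 569: 189^1≡189, 189^2≡443, 189^4≡513, 189^8≡291, 189^16≡469, 189^32≡327, 189^64≡526
68 = 64 + 4, so 189^68 ≡ 526·513 ≡ 132 (mod 569)
219·132 = 28908 ≡ 458 (mod 569)
458 ≡ 458 (mod 569), so the signature is genuine.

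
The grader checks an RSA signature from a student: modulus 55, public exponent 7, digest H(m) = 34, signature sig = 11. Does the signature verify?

does not verify

sig^2 ≡ 11^2 = 121 ≡ 11
sig^4 ≡ 11^2 = 121 ≡ 11
7 = 4 + 2 + 1, so sig^7 ≡ 11·11·11 ≡ 11 (mod 55)
sig^7 mod 55 = 11, but H(m) = 34.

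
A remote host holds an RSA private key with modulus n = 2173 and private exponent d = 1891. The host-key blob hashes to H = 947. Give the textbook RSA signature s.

Squares mod 2173: H^1≡947, H^2≡1533, H^4≡1076, H^8≡1740, H^16≡611, H^32≡1738, H^64≡174, H^128≡2027, H^256≡1759, H^512≡1902, H^1024≡1732
1891 = 1024 + 512 + 256 + 64 + 32 + 2 + 1, so H^1891 ≡ 1732·1902·1759·174·1738·1533·947 ≡ 1685 (mod 2173)

1685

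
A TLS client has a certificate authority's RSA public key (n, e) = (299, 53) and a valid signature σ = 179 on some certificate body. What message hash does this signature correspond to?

173

Squares mod 299: σ^1≡179, σ^2≡48, σ^4≡211, σ^8≡269, σ^16≡3, σ^32≡9
53 = 32 + 16 + 4 + 1, so σ^53 ≡ 9·3·211·179 ≡ 173 (mod 299)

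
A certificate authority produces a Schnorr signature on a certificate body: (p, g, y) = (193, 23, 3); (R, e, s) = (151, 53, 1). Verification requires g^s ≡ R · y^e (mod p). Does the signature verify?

verifies

g^s mod p:
23^1 mod 193 = 23
R · y^e mod p:
Squares mod 193: 3^1≡3, 3^2≡9, 3^4≡81, 3^8≡192, 3^16≡1, 3^32≡1
53 = 32 + 16 + 4 + 1, so 3^53 ≡ 1·1·81·3 ≡ 50 (mod 193)
151·50 = 7550 ≡ 23 (mod 193)
23 ≡ 23 (mod 193); signature holds.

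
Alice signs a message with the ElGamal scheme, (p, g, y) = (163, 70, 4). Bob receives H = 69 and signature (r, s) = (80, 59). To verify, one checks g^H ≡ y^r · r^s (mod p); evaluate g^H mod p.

98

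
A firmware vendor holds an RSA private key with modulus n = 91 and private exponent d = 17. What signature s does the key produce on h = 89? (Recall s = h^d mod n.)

59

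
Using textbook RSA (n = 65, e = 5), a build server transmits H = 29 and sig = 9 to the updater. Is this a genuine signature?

genuine

sig^2 ≡ 9^2 = 81 ≡ 16
sig^4 ≡ 16^2 = 256 ≡ 61
5 = 4 + 1, so sig^5 ≡ 61·9 ≡ 29 (mod 65)
Since 29 equals the digest 29, verification succeeds.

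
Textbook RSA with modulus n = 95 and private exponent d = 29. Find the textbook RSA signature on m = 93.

23

Squares mod 95: m^1≡93, m^2≡4, m^4≡16, m^8≡66, m^16≡81
29 = 16 + 8 + 4 + 1, so m^29 ≡ 81·66·16·93 ≡ 23 (mod 95)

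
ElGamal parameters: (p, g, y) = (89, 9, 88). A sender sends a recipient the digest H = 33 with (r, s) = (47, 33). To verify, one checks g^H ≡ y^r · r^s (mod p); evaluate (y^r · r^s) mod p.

88^2 = 7744 ≡ 1
88^4 ≡ 1^2 = 1
88^8 ≡ 1^2 = 1
88^16 ≡ 1^2 = 1
88^32 ≡ 1^2 = 1
47 = 32 + 8 + 4 + 2 + 1, so 88^47 ≡ 1·1·1·1·88 ≡ 88 (mod 89)
47^2 = 2209 ≡ 73
47^4 ≡ 73^2 = 5329 ≡ 78
47^8 ≡ 78^2 = 6084 ≡ 32
47^16 ≡ 32^2 = 1024 ≡ 45
47^32 ≡ 45^2 = 2025 ≡ 67
33 = 32 + 1, so 47^33 ≡ 67·47 ≡ 34 (mod 89)
y^r · r^s ≡ 88·34 = 2992 ≡ 55 (mod 89)

55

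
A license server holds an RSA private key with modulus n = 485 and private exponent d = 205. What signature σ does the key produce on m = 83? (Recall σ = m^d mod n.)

m^2 ≡ 83^2 = 6889 ≡ 99
m^4 ≡ 99^2 = 9801 ≡ 101
m^8 ≡ 101^2 = 10201 ≡ 16
m^16 ≡ 16^2 = 256
m^32 ≡ 256^2 = 65536 ≡ 61
m^64 ≡ 61^2 = 3721 ≡ 326
m^128 ≡ 326^2 = 106276 ≡ 61
205 = 128 + 64 + 8 + 4 + 1, so m^205 ≡ 61·326·16·101·83 ≡ 268 (mod 485)

268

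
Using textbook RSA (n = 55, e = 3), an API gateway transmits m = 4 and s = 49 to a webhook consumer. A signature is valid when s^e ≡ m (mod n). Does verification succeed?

passes

Squares mod 55: s^1≡49, s^2≡36
3 = 2 + 1, so s^3 ≡ 36·49 ≡ 4 (mod 55)
4 = m, so the signature checks out.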